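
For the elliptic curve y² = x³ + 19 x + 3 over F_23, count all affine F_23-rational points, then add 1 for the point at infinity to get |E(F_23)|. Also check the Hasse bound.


Affine points = {(0, 7), (0, 16), (1, 0), (2, 7), (2, 16), (3, 8), (3, 15), (5, 4), (5, 19), (8, 0), (9, 11), (9, 12), (11, 5), (11, 18), (12, 2), (12, 21), (13, 3), (13, 20), (14, 0), (15, 11), (15, 12), (17, 8), (17, 15), (18, 6), (18, 17), (19, 1), (19, 22), (21, 7), (21, 16), (22, 11), (22, 12)}; affine count = 31; |E(F_23)| = 32.

Discriminant check: Δ ∝ 4a³ + 27b² = 4·19³ + 27·3² = 4·6859 + 27·9 ≡ 10 (mod 23). Nonzero ⇒ E is nonsingular.
For each x ∈ F_23, compute rhs = x³ + 19·x + 3 mod 23, then count y ∈ F_23 with y² ≡ rhs.
  x = 0: rhs = 3, matching y values: 7, 16 (2 points).
  x = 1: rhs = 0, matching y values: 0 (1 points).
  x = 2: rhs = 3, matching y values: 7, 16 (2 points).
  x = 3: rhs = 18, matching y values: 8, 15 (2 points).
  x = 4: rhs = 5, matching y values: none (0 points).
  x = 5: rhs = 16, matching y values: 4, 19 (2 points).
  x = 6: rhs = 11, matching y values: none (0 points).
  x = 7: rhs = 19, matching y values: none (0 points).
  x = 8: rhs = 0, matching y values: 0 (1 points).
  x = 9: rhs = 6, matching y values: 11, 12 (2 points).
  x = 10: rhs = 20, matching y values: none (0 points).
  x = 11: rhs = 2, matching y values: 5, 18 (2 points).
  x = 12: rhs = 4, matching y values: 2, 21 (2 points).
  x = 13: rhs = 9, matching y values: 3, 20 (2 points).
  x = 14: rhs = 0, matching y values: 0 (1 points).
  x = 15: rhs = 6, matching y values: 11, 12 (2 points).
  x = 16: rhs = 10, matching y values: none (0 points).
  x = 17: rhs = 18, matching y values: 8, 15 (2 points).
  x = 18: rhs = 13, matching y values: 6, 17 (2 points).
  x = 19: rhs = 1, matching y values: 1, 22 (2 points).
  x = 20: rhs = 11, matching y values: none (0 points).
  x = 21: rhs = 3, matching y values: 7, 16 (2 points).
  x = 22: rhs = 6, matching y values: 11, 12 (2 points).
Total affine count: 31.
Full point count |E(F_23)| = 31 + 1 = 32.
Hasse bound: |32 − (23+1)| = |8| = 8 ≤ 2√23 ≈ 9.5917 ✓.


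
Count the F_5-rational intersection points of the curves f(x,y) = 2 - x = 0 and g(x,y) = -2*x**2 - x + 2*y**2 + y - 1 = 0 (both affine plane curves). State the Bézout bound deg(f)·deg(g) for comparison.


Common zeros: {(2, 3), (2, 4)}; count = 2; Bézout bound = 2.

deg(f) = 1, deg(g) = 2, so Bézout bound = 2.
Scan x ∈ F_5. For each x, list the y ∈ F_5 with f(x, y) ≡ 0 and those with g(x, y) ≡ 0 (mod 5); the common zeros in that column are the intersection.
  x = 0: f ≡ 0 at y ∈ ∅; g ≡ 0 at y ∈ {3, 4}; common: ∅.
  x = 1: f ≡ 0 at y ∈ ∅; g ≡ 0 at y ∈ ∅; common: ∅.
  x = 2: f ≡ 0 at y ∈ {0, 1, 2, 3, 4}; g ≡ 0 at y ∈ {3, 4}; common: {3, 4}.
  x = 3: f ≡ 0 at y ∈ ∅; g ≡ 0 at y ∈ ∅; common: ∅.
  x = 4: f ≡ 0 at y ∈ ∅; g ≡ 0 at y ∈ ∅; common: ∅.
Collecting: common zeros = {(2, 3), (2, 4)}, so the count is 2.
Comparison with the Bézout bound: 2 ≤ 2 = deg(f)·deg(g), as expected for curves with no common component (the bound is attained).


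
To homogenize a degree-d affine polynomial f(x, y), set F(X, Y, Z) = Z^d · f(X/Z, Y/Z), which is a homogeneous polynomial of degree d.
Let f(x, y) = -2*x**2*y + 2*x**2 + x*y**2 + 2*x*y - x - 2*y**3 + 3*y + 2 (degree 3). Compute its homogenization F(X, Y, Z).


F(X, Y, Z) = -2*X**2*Y + 2*X**2*Z + X*Y**2 + 2*X*Y*Z - X*Z**2 - 2*Y**3 + 3*Y*Z**2 + 2*Z**3

deg(f) = 3.
Substitute x = X/Z, y = Y/Z into f, then multiply by Z^3.
  monomial -2·x^2·y^1 ↦ -2·X^2·Y^1·Z^0.
  monomial 2·x^2·y^0 ↦ 2·X^2·Y^0·Z^1.
  monomial 1·x^1·y^2 ↦ 1·X^1·Y^2·Z^0.
  monomial 2·x^1·y^1 ↦ 2·X^1·Y^1·Z^1.
  monomial -1·x^1·y^0 ↦ -1·X^1·Y^0·Z^2.
  monomial -2·x^0·y^3 ↦ -2·X^0·Y^3·Z^0.
  monomial 3·x^0·y^1 ↦ 3·X^0·Y^1·Z^2.
  monomial 2·x^0·y^0 ↦ 2·X^0·Y^0·Z^3.
Collecting: F(X, Y, Z) = -2*X**2*Y + 2*X**2*Z + X*Y**2 + 2*X*Y*Z - X*Z**2 - 2*Y**3 + 3*Y*Z**2 + 2*Z**3.


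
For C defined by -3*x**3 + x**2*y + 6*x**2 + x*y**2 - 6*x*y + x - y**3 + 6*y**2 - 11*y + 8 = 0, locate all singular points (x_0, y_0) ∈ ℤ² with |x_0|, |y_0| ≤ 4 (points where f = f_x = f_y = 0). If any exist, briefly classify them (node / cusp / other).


Singular points: {(1, 2)}; classification: node.

Compute partial derivatives:
  f_x = -9*x**2 + 2*x*y + 12*x + y**2 - 6*y + 1.
  f_y = x**2 + 2*x*y - 6*x - 3*y**2 + 12*y - 11.
Scan x_0 ∈ {−4, ..., 4}. For each x_0, f_y(x_0, y) is a polynomial in y; find its integer roots y ∈ {−4, ..., 4}, then test f_x and f at those candidates.
  x = -4: f_y(-4, y) = -3*y**2 + 4*y + 29; no integer root y with |y| ≤ 4.
  x = -3: f_y(-3, y) = -3*y**2 + 6*y + 16; no integer root y with |y| ≤ 4.
  x = -2: f_y(-2, y) = -3*y**2 + 8*y + 5; no integer root y with |y| ≤ 4.
  x = -1: f_y(-1, y) = -3*y**2 + 10*y - 4; no integer root y with |y| ≤ 4.
  x = 0: f_y(0, y) = -3*y**2 + 12*y - 11; no integer root y with |y| ≤ 4.
  x = 1: f_y(1, y) = -3*y**2 + 14*y - 16; vanishes at y ∈ {2}. (1, 2): f_x = 0, f = 0 — SINGULAR.
  x = 2: f_y(2, y) = -3*y**2 + 16*y - 19; no integer root y with |y| ≤ 4.
  x = 3: f_y(3, y) = -3*y**2 + 18*y - 20; no integer root y with |y| ≤ 4.
  x = 4: f_y(4, y) = -3*y**2 + 20*y - 19; no integer root y with |y| ≤ 4.
Only singular point on the grid: (1, 2).
Classify: substitute x = 1 + u, y = 2 + v and expand: f = -3*u**3 + u**2*v - u**2 + u*v**2 - v**3 + v**2.
No constant or linear terms (consistent with a singular point). Quadratic part: -u**2 + v**2. Cubic part: -3*u**3 + u**2*v + u*v**2 - v**3.
The quadratic part v**2 - u**2 = (v − u)(v + u) splits into two distinct linear factors, so there are two distinct tangent lines y − 2 = ±(x − 1) — this is a node (ordinary double point).
Classification: node.


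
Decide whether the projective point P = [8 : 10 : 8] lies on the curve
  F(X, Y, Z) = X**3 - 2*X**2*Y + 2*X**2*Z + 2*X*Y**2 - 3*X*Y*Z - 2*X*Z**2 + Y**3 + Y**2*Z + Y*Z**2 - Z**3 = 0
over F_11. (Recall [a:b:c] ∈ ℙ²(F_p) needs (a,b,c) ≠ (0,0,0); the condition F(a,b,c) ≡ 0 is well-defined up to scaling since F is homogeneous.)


F(8,10,8) ≡ 4 (mod 11); P is NOT on the curve.

Evaluate F(8, 10, 8) term-by-term (mod 11).
  X**3 ↦ 1·512·1·1 = 512
  -2*X**2*Y ↦ -2·64·10·1 = -1280
  2*X**2*Z ↦ 2·64·1·8 = 1024
  2*X*Y**2 ↦ 2·8·100·1 = 1600
  -3*X*Y*Z ↦ -3·8·10·8 = -1920
  -2*X*Z**2 ↦ -2·8·1·64 = -1024
  Y**3 ↦ 1·1·1000·1 = 1000
  Y**2*Z ↦ 1·1·100·8 = 800
  Y*Z**2 ↦ 1·1·10·64 = 640
  -Z**3 ↦ -1·1·1·512 = -512
Sum: F(8, 10, 8) = (512) + (-1280) + (1024) + (1600) + (-1920) + (-1024) + (1000) + (800) + (640) + (-512) = 840.
Reducing mod 11: 840 ≡ 4 (mod 11).
Since F(a, b, c) ≡ 4 ≠ 0 (mod 11), P does NOT lie on the curve.


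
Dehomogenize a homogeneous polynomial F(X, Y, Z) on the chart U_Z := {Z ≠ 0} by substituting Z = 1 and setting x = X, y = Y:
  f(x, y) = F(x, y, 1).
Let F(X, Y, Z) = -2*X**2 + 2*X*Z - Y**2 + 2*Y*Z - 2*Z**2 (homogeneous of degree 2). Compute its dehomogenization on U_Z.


f(x, y) = -2*x**2 + 2*x - y**2 + 2*y - 2

On U_Z we set Z = 1. Each monomial c·X^i·Y^j·Z^k in F becomes c·x^i·y^j·1^k = c·x^i·y^j.
Substituting Z = 1: F(X, Y, 1) = -2*x**2 + 2*x - y**2 + 2*y - 2.
Note: deg(f) ≤ deg(F) = 2; strict inequality happens when F is divisible by Z (lost terms).


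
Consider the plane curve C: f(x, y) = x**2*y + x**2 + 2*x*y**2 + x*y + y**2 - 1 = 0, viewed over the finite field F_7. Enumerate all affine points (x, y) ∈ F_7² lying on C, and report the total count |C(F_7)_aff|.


Affine F_7-points: {(0, 1), (0, 6), (1, 0), (1, 4), (2, 1), (2, 2), (3, 4), (4, 2), (6, 0)}; count = 9.

For each of the 49 pairs (x, y) ∈ F_7², evaluate f(x, y) mod 7. Record the zeros.
  x = 0: [0↦6, 1↦0, 2↦3, 3↦1, 4↦1, 5↦3, 6↦0]  zeros at y ∈ {1, 6}
  x = 1: [0↦0, 1↦5, 2↦2, 3↦5, 4↦0, 5↦1, 6↦1]  zeros at y ∈ {0, 4}
  x = 2: [0↦3, 1↦0, 2↦0, 3↦3, 4↦2, 5↦4, 6↦2]  zeros at y ∈ {1, 2}
  x = 3: [0↦1, 1↦6, 2↦4, 3↦2, 4↦0, 5↦5, 6↦3]  zeros at y ∈ {4}
  x = 4: [0↦1, 1↦2, 2↦0, 3↦2, 4↦1, 5↦4, 6↦4]  zeros at y ∈ {2}
  x = 5: [0↦3, 1↦2, 2↦2, 3↦3, 4↦5, 5↦1, 6↦5]  zeros at y ∈ ∅
  x = 6: [0↦0, 1↦6, 2↦3, 3↦5, 4↦5, 5↦3, 6↦6]  zeros at y ∈ {0}
Collecting zeros: affine points = {(0, 1), (0, 6), (1, 0), (1, 4), (2, 1), (2, 2), (3, 4), (4, 2), (6, 0)}.
Total count |C(F_7)_aff| = 9.


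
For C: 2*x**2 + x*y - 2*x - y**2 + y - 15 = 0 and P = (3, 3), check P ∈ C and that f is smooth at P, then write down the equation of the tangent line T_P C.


Tangent line at P: 13*x - 2*y - 33 = 0.

Step 1: f(3, 3) = 0, so P lies on C.
Step 2: partial derivatives
  f_x(x, y) = 4*x + y - 2, f_y(x, y) = x - 2*y + 1.
  f_x(P) = 13, f_y(P) = -2 (gradient nonzero, so P is smooth).
Step 3: tangent line at P: 13·(x − 3) + -2·(y − 3) = 0.
Expanding: 13*x - 2*y - 33 = 0.


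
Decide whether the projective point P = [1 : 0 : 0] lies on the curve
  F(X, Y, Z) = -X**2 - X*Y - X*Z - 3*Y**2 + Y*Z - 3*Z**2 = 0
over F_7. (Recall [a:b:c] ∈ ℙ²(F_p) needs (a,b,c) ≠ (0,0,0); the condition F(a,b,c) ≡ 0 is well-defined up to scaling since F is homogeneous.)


F(1,0,0) ≡ 6 (mod 7); P is NOT on the curve.

Evaluate F(1, 0, 0) term-by-term (mod 7).
  -X**2 ↦ -1·1·1·1 = -1
  -X*Y ↦ -1·1·0·1 = 0
  -X*Z ↦ -1·1·1·0 = 0
  -3*Y**2 ↦ -3·1·0·1 = 0
  Y*Z ↦ 1·1·0·0 = 0
  -3*Z**2 ↦ -3·1·1·0 = 0
Sum: F(1, 0, 0) = (-1) + (0) + (0) + (0) + (0) + (0) = -1.
Reducing mod 7: -1 ≡ 6 (mod 7).
Since F(a, b, c) ≡ 6 ≠ 0 (mod 7), P does NOT lie on the curve.


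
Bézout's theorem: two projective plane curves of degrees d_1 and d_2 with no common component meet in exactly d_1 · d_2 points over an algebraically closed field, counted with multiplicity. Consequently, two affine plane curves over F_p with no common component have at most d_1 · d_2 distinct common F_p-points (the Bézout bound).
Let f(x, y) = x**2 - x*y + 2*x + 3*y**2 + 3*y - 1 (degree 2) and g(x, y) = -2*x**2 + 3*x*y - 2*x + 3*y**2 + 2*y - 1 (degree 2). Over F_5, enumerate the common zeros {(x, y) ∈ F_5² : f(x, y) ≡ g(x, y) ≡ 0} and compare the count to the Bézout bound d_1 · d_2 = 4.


Common zeros: ∅; count = 0; Bézout bound = 4.

deg(f) = 2, deg(g) = 2, so Bézout bound = 4.
Scan x ∈ F_5. For each x, list the y ∈ F_5 with f(x, y) ≡ 0 and those with g(x, y) ≡ 0 (mod 5); the common zeros in that column are the intersection.
  x = 0: f ≡ 0 at y ∈ {1, 3}; g ≡ 0 at y ∈ {2, 4}; common: ∅.
  x = 1: f ≡ 0 at y ∈ {3}; g ≡ 0 at y ∈ {0}; common: ∅.
  x = 2: f ≡ 0 at y ∈ ∅; g ≡ 0 at y ∈ {2}; common: ∅.
  x = 3: f ≡ 0 at y ∈ ∅; g ≡ 0 at y ∈ {0, 3}; common: ∅.
  x = 4: f ≡ 0 at y ∈ {1}; g ≡ 0 at y ∈ ∅; common: ∅.
Collecting: common zeros = ∅, so the count is 0.
Comparison with the Bézout bound: 0 ≤ 4 = deg(f)·deg(g), as expected for curves with no common component (the affine F_5-count falls short of the bound because intersections may lie at infinity, over extension fields, or carry multiplicity).


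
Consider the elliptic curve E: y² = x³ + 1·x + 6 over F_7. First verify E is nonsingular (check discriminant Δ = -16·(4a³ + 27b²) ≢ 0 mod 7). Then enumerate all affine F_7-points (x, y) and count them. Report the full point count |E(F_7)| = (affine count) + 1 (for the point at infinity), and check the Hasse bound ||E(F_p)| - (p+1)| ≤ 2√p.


Affine points = {(1, 1), (1, 6), (2, 3), (2, 4), (3, 1), (3, 6), (4, 2), (4, 5), (6, 2), (6, 5)}; affine count = 10; |E(F_7)| = 11.

Discriminant check: Δ ∝ 4a³ + 27b² = 4·1³ + 27·6² = 4·1 + 27·36 ≡ 3 (mod 7). Nonzero ⇒ E is nonsingular.
For each x ∈ F_7, compute rhs = x³ + 1·x + 6 mod 7, then count y ∈ F_7 with y² ≡ rhs.
  x = 0: rhs = 6, matching y values: none (0 points).
  x = 1: rhs = 1, matching y values: 1, 6 (2 points).
  x = 2: rhs = 2, matching y values: 3, 4 (2 points).
  x = 3: rhs = 1, matching y values: 1, 6 (2 points).
  x = 4: rhs = 4, matching y values: 2, 5 (2 points).
  x = 5: rhs = 3, matching y values: none (0 points).
  x = 6: rhs = 4, matching y values: 2, 5 (2 points).
Total affine count: 10.
Full point count |E(F_7)| = 10 + 1 = 11.
Hasse bound: |11 − (7+1)| = |3| = 3 ≤ 2√7 ≈ 5.2915 ✓.


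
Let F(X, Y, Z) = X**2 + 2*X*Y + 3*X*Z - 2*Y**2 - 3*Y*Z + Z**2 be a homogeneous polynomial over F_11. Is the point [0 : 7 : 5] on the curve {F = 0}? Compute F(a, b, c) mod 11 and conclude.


F(0,7,5) ≡ 9 (mod 11); P is NOT on the curve.

Evaluate F(0, 7, 5) term-by-term (mod 11).
  X**2 ↦ 1·0·1·1 = 0
  2*X*Y ↦ 2·0·7·1 = 0
  3*X*Z ↦ 3·0·1·5 = 0
  -2*Y**2 ↦ -2·1·49·1 = -98
  -3*Y*Z ↦ -3·1·7·5 = -105
  Z**2 ↦ 1·1·1·25 = 25
Sum: F(0, 7, 5) = (0) + (0) + (0) + (-98) + (-105) + (25) = -178.
Reducing mod 11: -178 ≡ 9 (mod 11).
Since F(a, b, c) ≡ 9 ≠ 0 (mod 11), P does NOT lie on the curve.


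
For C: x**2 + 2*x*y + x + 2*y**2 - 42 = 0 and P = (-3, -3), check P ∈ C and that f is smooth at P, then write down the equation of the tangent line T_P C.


Tangent line at P: -11*x - 18*y - 87 = 0.

Step 1: f(-3, -3) = 0, so P lies on C.
Step 2: partial derivatives
  f_x(x, y) = 2*x + 2*y + 1, f_y(x, y) = 2*x + 4*y.
  f_x(P) = -11, f_y(P) = -18 (gradient nonzero, so P is smooth).
Step 3: tangent line at P: -11·(x − -3) + -18·(y − -3) = 0.
Expanding: -11*x - 18*y - 87 = 0.


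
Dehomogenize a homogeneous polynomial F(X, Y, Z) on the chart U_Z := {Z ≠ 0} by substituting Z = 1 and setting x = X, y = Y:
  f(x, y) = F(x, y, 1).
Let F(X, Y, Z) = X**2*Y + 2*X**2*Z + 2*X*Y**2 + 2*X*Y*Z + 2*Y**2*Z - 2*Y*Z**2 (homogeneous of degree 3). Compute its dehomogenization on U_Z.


f(x, y) = x**2*y + 2*x**2 + 2*x*y**2 + 2*x*y + 2*y**2 - 2*y

On U_Z we set Z = 1. Each monomial c·X^i·Y^j·Z^k in F becomes c·x^i·y^j·1^k = c·x^i·y^j.
Substituting Z = 1: F(X, Y, 1) = x**2*y + 2*x**2 + 2*x*y**2 + 2*x*y + 2*y**2 - 2*y.
Note: deg(f) ≤ deg(F) = 3; strict inequality happens when F is divisible by Z (lost terms).


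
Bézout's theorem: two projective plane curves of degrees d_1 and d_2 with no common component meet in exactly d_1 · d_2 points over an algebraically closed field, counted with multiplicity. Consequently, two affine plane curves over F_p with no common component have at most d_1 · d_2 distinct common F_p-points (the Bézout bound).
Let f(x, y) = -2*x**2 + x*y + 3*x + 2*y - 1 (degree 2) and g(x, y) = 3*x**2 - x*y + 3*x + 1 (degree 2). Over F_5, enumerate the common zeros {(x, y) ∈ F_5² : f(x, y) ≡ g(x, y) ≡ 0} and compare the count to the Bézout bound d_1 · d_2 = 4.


Common zeros: {(2, 2), (3, 4)}; count = 2; Bézout bound = 4.

deg(f) = 2, deg(g) = 2, so Bézout bound = 4.
Scan x ∈ F_5. For each x, list the y ∈ F_5 with f(x, y) ≡ 0 and those with g(x, y) ≡ 0 (mod 5); the common zeros in that column are the intersection.
  x = 0: f ≡ 0 at y ∈ {3}; g ≡ 0 at y ∈ ∅; common: ∅.
  x = 1: f ≡ 0 at y ∈ {0}; g ≡ 0 at y ∈ {2}; common: ∅.
  x = 2: f ≡ 0 at y ∈ {2}; g ≡ 0 at y ∈ {2}; common: {2}.
  x = 3: f ≡ 0 at y ∈ {0, 1, 2, 3, 4}; g ≡ 0 at y ∈ {4}; common: {4}.
  x = 4: f ≡ 0 at y ∈ {1}; g ≡ 0 at y ∈ {4}; common: ∅.
Collecting: common zeros = {(2, 2), (3, 4)}, so the count is 2.
Comparison with the Bézout bound: 2 ≤ 4 = deg(f)·deg(g), as expected for curves with no common component (the affine F_5-count falls short of the bound because intersections may lie at infinity, over extension fields, or carry multiplicity).


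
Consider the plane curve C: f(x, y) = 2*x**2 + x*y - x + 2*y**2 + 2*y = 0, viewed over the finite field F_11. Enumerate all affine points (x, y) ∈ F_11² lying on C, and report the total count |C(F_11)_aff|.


Affine F_11-points: {(0, 0), (0, 10), (1, 5), (1, 10), (2, 2), (2, 7), (3, 1), (3, 2), (6, 0), (6, 7), (8, 1), (8, 5)}; count = 12.

For each of the 121 pairs (x, y) ∈ F_11², evaluate f(x, y) mod 11. Record the zeros.
  x = 0: [0↦0, 1↦4, 2↦1, 3↦2, 4↦7, 5↦5, 6↦7, 7↦2, 8↦1, 9↦4, 10↦0]  zeros at y ∈ {0, 10}
  x = 1: [0↦1, 1↦6, 2↦4, 3↦6, 4↦1, 5↦0, 6↦3, 7↦10, 8↦10, 9↦3, 10↦0]  zeros at y ∈ {5, 10}
  x = 2: [0↦6, 1↦1, 2↦0, 3↦3, 4↦10, 5↦10, 6↦3, 7↦0, 8↦1, 9↦6, 10↦4]  zeros at y ∈ {2, 7}
  x = 3: [0↦4, 1↦0, 2↦0, 3↦4, 4↦1, 5↦2, 6↦7, 7↦5, 8↦7, 9↦2, 10↦1]  zeros at y ∈ {1, 2}
  x = 4: [0↦6, 1↦3, 2↦4, 3↦9, 4↦7, 5↦9, 6↦4, 7↦3, 8↦6, 9↦2, 10↦2]  zeros at y ∈ ∅
  x = 5: [0↦1, 1↦10, 2↦1, 3↦7, 4↦6, 5↦9, 6↦5, 7↦5, 8↦9, 9↦6, 10↦7]  zeros at y ∈ ∅
  x = 6: [0↦0, 1↦10, 2↦2, 3↦9, 4↦9, 5↦2, 6↦10, 7↦0, 8↦5, 9↦3, 10↦5]  zeros at y ∈ {0, 7}
  x = 7: [0↦3, 1↦3, 2↦7, 3↦4, 4↦5, 5↦10, 6↦8, 7↦10, 8↦5, 9↦4, 10↦7]  zeros at y ∈ ∅
  x = 8: [0↦10, 1↦0, 2↦5, 3↦3, 4↦5, 5↦0, 6↦10, 7↦2, 8↦9, 9↦9, 10↦2]  zeros at y ∈ {1, 5}
  x = 9: [0↦10, 1↦1, 2↦7, 3↦6, 4↦9, 5↦5, 6↦5, 7↦9, 8↦6, 9↦7, 10↦1]  zeros at y ∈ ∅
  x = 10: [0↦3, 1↦6, 2↦2, 3↦2, 4↦6, 5↦3, 6↦4, 7↦9, 8↦7, 9↦9, 10↦4]  zeros at y ∈ ∅
Collecting zeros: affine points = {(0, 0), (0, 10), (1, 5), (1, 10), (2, 2), (2, 7), (3, 1), (3, 2), (6, 0), (6, 7), (8, 1), (8, 5)}.
Total count |C(F_11)_aff| = 12.


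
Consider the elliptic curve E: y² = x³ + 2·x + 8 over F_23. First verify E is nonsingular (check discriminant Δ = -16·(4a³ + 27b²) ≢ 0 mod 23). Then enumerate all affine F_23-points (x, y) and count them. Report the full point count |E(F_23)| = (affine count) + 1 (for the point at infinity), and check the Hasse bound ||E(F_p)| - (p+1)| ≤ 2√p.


Affine points = {(0, 10), (0, 13), (3, 8), (3, 15), (6, 11), (6, 12), (10, 4), (10, 19), (11, 2), (11, 21), (12, 9), (12, 14), (13, 0), (15, 3), (15, 20)}; affine count = 15; |E(F_23)| = 16.

Discriminant check: Δ ∝ 4a³ + 27b² = 4·2³ + 27·8² = 4·8 + 27·64 ≡ 12 (mod 23). Nonzero ⇒ E is nonsingular.
For each x ∈ F_23, compute rhs = x³ + 2·x + 8 mod 23, then count y ∈ F_23 with y² ≡ rhs.
  x = 0: rhs = 8, matching y values: 10, 13 (2 points).
  x = 1: rhs = 11, matching y values: none (0 points).
  x = 2: rhs = 20, matching y values: none (0 points).
  x = 3: rhs = 18, matching y values: 8, 15 (2 points).
  x = 4: rhs = 11, matching y values: none (0 points).
  x = 5: rhs = 5, matching y values: none (0 points).
  x = 6: rhs = 6, matching y values: 11, 12 (2 points).
  x = 7: rhs = 20, matching y values: none (0 points).
  x = 8: rhs = 7, matching y values: none (0 points).
  x = 9: rhs = 19, matching y values: none (0 points).
  x = 10: rhs = 16, matching y values: 4, 19 (2 points).
  x = 11: rhs = 4, matching y values: 2, 21 (2 points).
  x = 12: rhs = 12, matching y values: 9, 14 (2 points).
  x = 13: rhs = 0, matching y values: 0 (1 points).
  x = 14: rhs = 20, matching y values: none (0 points).
  x = 15: rhs = 9, matching y values: 3, 20 (2 points).
  x = 16: rhs = 19, matching y values: none (0 points).
  x = 17: rhs = 10, matching y values: none (0 points).
  x = 18: rhs = 11, matching y values: none (0 points).
  x = 19: rhs = 5, matching y values: none (0 points).
  x = 20: rhs = 21, matching y values: none (0 points).
  x = 21: rhs = 19, matching y values: none (0 points).
  x = 22: rhs = 5, matching y values: none (0 points).
Total affine count: 15.
Full point count |E(F_23)| = 15 + 1 = 16.
Hasse bound: |16 − (23+1)| = |-8| = 8 ≤ 2√23 ≈ 9.5917 ✓.


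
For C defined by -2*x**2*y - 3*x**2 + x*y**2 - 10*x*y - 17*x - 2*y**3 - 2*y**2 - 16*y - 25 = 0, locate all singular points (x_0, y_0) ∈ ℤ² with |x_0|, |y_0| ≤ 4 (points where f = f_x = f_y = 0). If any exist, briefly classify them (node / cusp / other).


Singular points: {(-3, -1)}; classification: node.

Compute partial derivatives:
  f_x = -4*x*y - 6*x + y**2 - 10*y - 17.
  f_y = -2*x**2 + 2*x*y - 10*x - 6*y**2 - 4*y - 16.
Scan x_0 ∈ {−4, ..., 4}. For each x_0, f_y(x_0, y) is a polynomial in y; find its integer roots y ∈ {−4, ..., 4}, then test f_x and f at those candidates.
  x = -4: f_y(-4, y) = -6*y**2 - 12*y - 8; no integer root y with |y| ≤ 4.
  x = -3: f_y(-3, y) = -6*y**2 - 10*y - 4; vanishes at y ∈ {-1}. (-3, -1): f_x = 0, f = 0 — SINGULAR.
  x = -2: f_y(-2, y) = -6*y**2 - 8*y - 4; no integer root y with |y| ≤ 4.
  x = -1: f_y(-1, y) = -6*y**2 - 6*y - 8; no integer root y with |y| ≤ 4.
  x = 0: f_y(0, y) = -6*y**2 - 4*y - 16; no integer root y with |y| ≤ 4.
  x = 1: f_y(1, y) = -6*y**2 - 2*y - 28; no integer root y with |y| ≤ 4.
  x = 2: f_y(2, y) = -6*y**2 - 44; no integer root y with |y| ≤ 4.
  x = 3: f_y(3, y) = -6*y**2 + 2*y - 64; no integer root y with |y| ≤ 4.
  x = 4: f_y(4, y) = -6*y**2 + 4*y - 88; no integer root y with |y| ≤ 4.
Only singular point on the grid: (-3, -1).
Classify: substitute x = -3 + u, y = -1 + v and expand: f = -2*u**2*v - u**2 + u*v**2 - 2*v**3 + v**2.
No constant or linear terms (consistent with a singular point). Quadratic part: -u**2 + v**2. Cubic part: -2*u**2*v + u*v**2 - 2*v**3.
The quadratic part v**2 - u**2 = (v − u)(v + u) splits into two distinct linear factors, so there are two distinct tangent lines y − -1 = ±(x − -3) — this is a node (ordinary double point).
Classification: node.


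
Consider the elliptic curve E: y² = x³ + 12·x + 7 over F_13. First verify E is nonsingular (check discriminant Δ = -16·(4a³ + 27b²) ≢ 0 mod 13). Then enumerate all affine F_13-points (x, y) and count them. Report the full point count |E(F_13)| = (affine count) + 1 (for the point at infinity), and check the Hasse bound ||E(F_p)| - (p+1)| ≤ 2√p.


Affine points = {(2, 0), (5, 6), (5, 7), (6, 3), (6, 10), (8, 2), (8, 11), (9, 5), (9, 8), (10, 3), (10, 10), (11, 1), (11, 12)}; affine count = 13; |E(F_13)| = 14.

Discriminant check: Δ ∝ 4a³ + 27b² = 4·12³ + 27·7² = 4·1728 + 27·49 ≡ 6 (mod 13). Nonzero ⇒ E is nonsingular.
For each x ∈ F_13, compute rhs = x³ + 12·x + 7 mod 13, then count y ∈ F_13 with y² ≡ rhs.
  x = 0: rhs = 7, matching y values: none (0 points).
  x = 1: rhs = 7, matching y values: none (0 points).
  x = 2: rhs = 0, matching y values: 0 (1 points).
  x = 3: rhs = 5, matching y values: none (0 points).
  x = 4: rhs = 2, matching y values: none (0 points).
  x = 5: rhs = 10, matching y values: 6, 7 (2 points).
  x = 6: rhs = 9, matching y values: 3, 10 (2 points).
  x = 7: rhs = 5, matching y values: none (0 points).
  x = 8: rhs = 4, matching y values: 2, 11 (2 points).
  x = 9: rhs = 12, matching y values: 5, 8 (2 points).
  x = 10: rhs = 9, matching y values: 3, 10 (2 points).
  x = 11: rhs = 1, matching y values: 1, 12 (2 points).
  x = 12: rhs = 7, matching y values: none (0 points).
Total affine count: 13.
Full point count |E(F_13)| = 13 + 1 = 14.
Hasse bound: |14 − (13+1)| = |0| = 0 ≤ 2√13 ≈ 7.2111 ✓.


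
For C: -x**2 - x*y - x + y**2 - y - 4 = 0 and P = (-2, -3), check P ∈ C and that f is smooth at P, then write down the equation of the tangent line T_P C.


Tangent line at P: 6*x - 5*y - 3 = 0.

Step 1: f(-2, -3) = 0, so P lies on C.
Step 2: partial derivatives
  f_x(x, y) = -2*x - y - 1, f_y(x, y) = -x + 2*y - 1.
  f_x(P) = 6, f_y(P) = -5 (gradient nonzero, so P is smooth).
Step 3: tangent line at P: 6·(x − -2) + -5·(y − -3) = 0.
Expanding: 6*x - 5*y - 3 = 0.


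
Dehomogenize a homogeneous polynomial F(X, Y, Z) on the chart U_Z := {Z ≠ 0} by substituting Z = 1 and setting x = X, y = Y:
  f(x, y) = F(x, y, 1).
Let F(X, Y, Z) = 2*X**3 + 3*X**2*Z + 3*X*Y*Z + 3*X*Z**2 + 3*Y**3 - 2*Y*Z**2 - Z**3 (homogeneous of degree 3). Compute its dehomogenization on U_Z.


f(x, y) = 2*x**3 + 3*x**2 + 3*x*y + 3*x + 3*y**3 - 2*y - 1

On U_Z we set Z = 1. Each monomial c·X^i·Y^j·Z^k in F becomes c·x^i·y^j·1^k = c·x^i·y^j.
Substituting Z = 1: F(X, Y, 1) = 2*x**3 + 3*x**2 + 3*x*y + 3*x + 3*y**3 - 2*y - 1.
Note: deg(f) ≤ deg(F) = 3; strict inequality happens when F is divisible by Z (lost terms).


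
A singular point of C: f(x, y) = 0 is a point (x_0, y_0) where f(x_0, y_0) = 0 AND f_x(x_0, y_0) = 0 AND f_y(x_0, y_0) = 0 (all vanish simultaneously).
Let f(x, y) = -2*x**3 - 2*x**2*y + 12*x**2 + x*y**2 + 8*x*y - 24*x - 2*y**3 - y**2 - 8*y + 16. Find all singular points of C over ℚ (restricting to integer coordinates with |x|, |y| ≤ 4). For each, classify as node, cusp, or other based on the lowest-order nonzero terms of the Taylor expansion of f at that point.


Singular points: {(2, 0)}; classification: cusp.

Compute partial derivatives:
  f_x = -6*x**2 - 4*x*y + 24*x + y**2 + 8*y - 24.
  f_y = -2*x**2 + 2*x*y + 8*x - 6*y**2 - 2*y - 8.
Scan x_0 ∈ {−4, ..., 4}. For each x_0, f_y(x_0, y) is a polynomial in y; find its integer roots y ∈ {−4, ..., 4}, then test f_x and f at those candidates.
  x = -4: f_y(-4, y) = -6*y**2 - 10*y - 72; no integer root y with |y| ≤ 4.
  x = -3: f_y(-3, y) = -6*y**2 - 8*y - 50; no integer root y with |y| ≤ 4.
  x = -2: f_y(-2, y) = -6*y**2 - 6*y - 32; no integer root y with |y| ≤ 4.
  x = -1: f_y(-1, y) = -6*y**2 - 4*y - 18; no integer root y with |y| ≤ 4.
  x = 0: f_y(0, y) = -6*y**2 - 2*y - 8; no integer root y with |y| ≤ 4.
  x = 1: f_y(1, y) = -6*y**2 - 2; no integer root y with |y| ≤ 4.
  x = 2: f_y(2, y) = -6*y**2 + 2*y; vanishes at y ∈ {0}. (2, 0): f_x = 0, f = 0 — SINGULAR.
  x = 3: f_y(3, y) = -6*y**2 + 4*y - 2; no integer root y with |y| ≤ 4.
  x = 4: f_y(4, y) = -6*y**2 + 6*y - 8; no integer root y with |y| ≤ 4.
Only singular point on the grid: (2, 0).
Classify: substitute x = 2 + u, y = 0 + v and expand: f = -2*u**3 - 2*u**2*v + u*v**2 - 2*v**3 + v**2.
No constant or linear terms (consistent with a singular point). Quadratic part: v**2. Cubic part: -2*u**3 - 2*u**2*v + u*v**2 - 2*v**3.
The quadratic part v**2 is a perfect square, so there is a single (double) tangent line v = 0, i.e. y = 0. Restricting the cubic part to that line (v = 0) leaves -2*u**3 ≠ 0, so f is not divisible by v and the branch is v² ≈ 2*u**3 to lowest order — this is a cusp.
Classification: cusp.


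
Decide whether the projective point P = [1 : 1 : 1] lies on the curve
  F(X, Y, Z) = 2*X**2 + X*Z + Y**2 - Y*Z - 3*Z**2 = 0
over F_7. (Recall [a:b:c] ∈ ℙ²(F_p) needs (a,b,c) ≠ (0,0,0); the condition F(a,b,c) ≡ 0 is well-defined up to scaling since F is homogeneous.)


F(1,1,1) ≡ 0 (mod 7); P is on the curve.

Evaluate F(1, 1, 1) term-by-term (mod 7).
  2*X**2 ↦ 2·1·1·1 = 2
  X*Z ↦ 1·1·1·1 = 1
  Y**2 ↦ 1·1·1·1 = 1
  -Y*Z ↦ -1·1·1·1 = -1
  -3*Z**2 ↦ -3·1·1·1 = -3
Sum: F(1, 1, 1) = (2) + (1) + (1) + (-1) + (-3) = 0.
Reducing mod 7: 0 ≡ 0 (mod 7).
Since F(a, b, c) ≡ 0 (mod 7), P lies on the curve.


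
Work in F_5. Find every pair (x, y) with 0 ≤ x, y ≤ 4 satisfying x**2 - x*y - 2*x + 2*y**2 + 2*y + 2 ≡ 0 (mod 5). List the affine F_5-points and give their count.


Affine F_5-points: {(2, 2), (2, 3), (3, 0), (3, 3), (4, 0), (4, 1)}; count = 6.

For each of the 25 pairs (x, y) ∈ F_5², evaluate f(x, y) mod 5. Record the zeros.
  x = 0: [0↦2, 1↦1, 2↦4, 3↦1, 4↦2]  zeros at y ∈ ∅
  x = 1: [0↦1, 1↦4, 2↦1, 3↦2, 4↦2]  zeros at y ∈ ∅
  x = 2: [0↦2, 1↦4, 2↦0, 3↦0, 4↦4]  zeros at y ∈ {2, 3}
  x = 3: [0↦0, 1↦1, 2↦1, 3↦0, 4↦3]  zeros at y ∈ {0, 3}
  x = 4: [0↦0, 1↦0, 2↦4, 3↦2, 4↦4]  zeros at y ∈ {0, 1}
Collecting zeros: affine points = {(2, 2), (2, 3), (3, 0), (3, 3), (4, 0), (4, 1)}.
Total count |C(F_5)_aff| = 6.


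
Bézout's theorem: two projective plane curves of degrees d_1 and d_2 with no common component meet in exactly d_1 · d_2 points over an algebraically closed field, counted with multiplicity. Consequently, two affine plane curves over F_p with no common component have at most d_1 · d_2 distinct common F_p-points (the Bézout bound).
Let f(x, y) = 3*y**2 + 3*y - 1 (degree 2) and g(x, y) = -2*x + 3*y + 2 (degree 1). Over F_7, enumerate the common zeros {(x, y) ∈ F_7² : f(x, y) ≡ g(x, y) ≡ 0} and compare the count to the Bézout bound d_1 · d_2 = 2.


Common zeros: {(2, 3)}; count = 1; Bézout bound = 2.

deg(f) = 2, deg(g) = 1, so Bézout bound = 2.
Scan x ∈ F_7. For each x, list the y ∈ F_7 with f(x, y) ≡ 0 and those with g(x, y) ≡ 0 (mod 7); the common zeros in that column are the intersection.
  x = 0: f ≡ 0 at y ∈ {3}; g ≡ 0 at y ∈ {4}; common: ∅.
  x = 1: f ≡ 0 at y ∈ {3}; g ≡ 0 at y ∈ {0}; common: ∅.
  x = 2: f ≡ 0 at y ∈ {3}; g ≡ 0 at y ∈ {3}; common: {3}.
  x = 3: f ≡ 0 at y ∈ {3}; g ≡ 0 at y ∈ {6}; common: ∅.
  x = 4: f ≡ 0 at y ∈ {3}; g ≡ 0 at y ∈ {2}; common: ∅.
  x = 5: f ≡ 0 at y ∈ {3}; g ≡ 0 at y ∈ {5}; common: ∅.
  x = 6: f ≡ 0 at y ∈ {3}; g ≡ 0 at y ∈ {1}; common: ∅.
Collecting: common zeros = {(2, 3)}, so the count is 1.
Comparison with the Bézout bound: 1 ≤ 2 = deg(f)·deg(g), as expected for curves with no common component (the affine F_7-count falls short of the bound because intersections may lie at infinity, over extension fields, or carry multiplicity).


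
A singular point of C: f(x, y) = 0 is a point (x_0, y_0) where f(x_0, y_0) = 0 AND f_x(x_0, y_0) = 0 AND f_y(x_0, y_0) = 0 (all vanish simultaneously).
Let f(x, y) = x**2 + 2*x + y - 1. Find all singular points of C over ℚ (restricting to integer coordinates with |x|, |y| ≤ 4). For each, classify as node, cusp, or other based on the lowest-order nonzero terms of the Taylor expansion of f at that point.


No singular points in the scanned grid; C is smooth there.

Compute partial derivatives:
  f_x = 2*x + 2.
  f_y = 1.
f_y = 1 is a nonzero constant, so f_y never vanishes: no point (x, y) can satisfy f = f_x = f_y = 0. In particular no (x, y) ∈ {−4, ..., 4}² is singular; the curve is smooth.


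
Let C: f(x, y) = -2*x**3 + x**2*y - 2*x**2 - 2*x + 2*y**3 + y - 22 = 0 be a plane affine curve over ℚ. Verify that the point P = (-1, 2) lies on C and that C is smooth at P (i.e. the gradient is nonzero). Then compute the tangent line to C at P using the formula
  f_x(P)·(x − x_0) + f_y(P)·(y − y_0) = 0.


Tangent line at P: -8*x + 26*y - 60 = 0.

Step 1: f(-1, 2) = 0, so P lies on C.
Step 2: partial derivatives
  f_x(x, y) = -6*x**2 + 2*x*y - 4*x - 2, f_y(x, y) = x**2 + 6*y**2 + 1.
  f_x(P) = -8, f_y(P) = 26 (gradient nonzero, so P is smooth).
Step 3: tangent line at P: -8·(x − -1) + 26·(y − 2) = 0.
Expanding: -8*x + 26*y - 60 = 0.


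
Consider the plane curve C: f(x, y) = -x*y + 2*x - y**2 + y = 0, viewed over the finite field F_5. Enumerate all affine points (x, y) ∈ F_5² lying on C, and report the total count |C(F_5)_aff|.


Affine F_5-points: {(0, 0), (0, 1), (4, 3), (4, 4)}; count = 4.

For each of the 25 pairs (x, y) ∈ F_5², evaluate f(x, y) mod 5. Record the zeros.
  x = 0: [0↦0, 1↦0, 2↦3, 3↦4, 4↦3]  zeros at y ∈ {0, 1}
  x = 1: [0↦2, 1↦1, 2↦3, 3↦3, 4↦1]  zeros at y ∈ ∅
  x = 2: [0↦4, 1↦2, 2↦3, 3↦2, 4↦4]  zeros at y ∈ ∅
  x = 3: [0↦1, 1↦3, 2↦3, 3↦1, 4↦2]  zeros at y ∈ ∅
  x = 4: [0↦3, 1↦4, 2↦3, 3↦0, 4↦0]  zeros at y ∈ {3, 4}
Collecting zeros: affine points = {(0, 0), (0, 1), (4, 3), (4, 4)}.
Total count |C(F_5)_aff| = 4.


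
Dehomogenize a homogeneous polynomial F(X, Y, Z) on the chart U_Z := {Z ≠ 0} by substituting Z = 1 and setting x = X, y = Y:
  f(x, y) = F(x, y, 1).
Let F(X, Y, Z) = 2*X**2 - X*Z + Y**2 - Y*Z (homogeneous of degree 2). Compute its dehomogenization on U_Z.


f(x, y) = 2*x**2 - x + y**2 - y

On U_Z we set Z = 1. Each monomial c·X^i·Y^j·Z^k in F becomes c·x^i·y^j·1^k = c·x^i·y^j.
Substituting Z = 1: F(X, Y, 1) = 2*x**2 - x + y**2 - y.
Note: deg(f) ≤ deg(F) = 2; strict inequality happens when F is divisible by Z (lost terms).


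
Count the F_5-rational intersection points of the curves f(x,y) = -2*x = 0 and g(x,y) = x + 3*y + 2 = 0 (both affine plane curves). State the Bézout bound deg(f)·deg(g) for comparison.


Common zeros: {(0, 1)}; count = 1; Bézout bound = 1.

deg(f) = 1, deg(g) = 1, so Bézout bound = 1.
Scan x ∈ F_5. For each x, list the y ∈ F_5 with f(x, y) ≡ 0 and those with g(x, y) ≡ 0 (mod 5); the common zeros in that column are the intersection.
  x = 0: f ≡ 0 at y ∈ {0, 1, 2, 3, 4}; g ≡ 0 at y ∈ {1}; common: {1}.
  x = 1: f ≡ 0 at y ∈ ∅; g ≡ 0 at y ∈ {4}; common: ∅.
  x = 2: f ≡ 0 at y ∈ ∅; g ≡ 0 at y ∈ {2}; common: ∅.
  x = 3: f ≡ 0 at y ∈ ∅; g ≡ 0 at y ∈ {0}; common: ∅.
  x = 4: f ≡ 0 at y ∈ ∅; g ≡ 0 at y ∈ {3}; common: ∅.
Collecting: common zeros = {(0, 1)}, so the count is 1.
Comparison with the Bézout bound: 1 ≤ 1 = deg(f)·deg(g), as expected for curves with no common component (the bound is attained).


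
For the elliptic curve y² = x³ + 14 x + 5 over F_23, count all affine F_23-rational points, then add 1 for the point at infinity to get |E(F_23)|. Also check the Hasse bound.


Affine points = {(2, 8), (2, 15), (5, 4), (5, 19), (6, 11), (6, 12), (7, 3), (7, 20), (8, 10), (8, 13), (9, 3), (9, 20), (10, 8), (10, 15), (11, 8), (11, 15), (14, 1), (14, 22), (15, 5), (15, 18), (16, 1), (16, 22), (17, 2), (17, 21), (19, 0), (22, 6), (22, 17)}; affine count = 27; |E(F_23)| = 28.

Discriminant check: Δ ∝ 4a³ + 27b² = 4·14³ + 27·5² = 4·2744 + 27·25 ≡ 13 (mod 23). Nonzero ⇒ E is nonsingular.
For each x ∈ F_23, compute rhs = x³ + 14·x + 5 mod 23, then count y ∈ F_23 with y² ≡ rhs.
  x = 0: rhs = 5, matching y values: none (0 points).
  x = 1: rhs = 20, matching y values: none (0 points).
  x = 2: rhs = 18, matching y values: 8, 15 (2 points).
  x = 3: rhs = 5, matching y values: none (0 points).
  x = 4: rhs = 10, matching y values: none (0 points).
  x = 5: rhs = 16, matching y values: 4, 19 (2 points).
  x = 6: rhs = 6, matching y values: 11, 12 (2 points).
  x = 7: rhs = 9, matching y values: 3, 20 (2 points).
  x = 8: rhs = 8, matching y values: 10, 13 (2 points).
  x = 9: rhs = 9, matching y values: 3, 20 (2 points).
  x = 10: rhs = 18, matching y values: 8, 15 (2 points).
  x = 11: rhs = 18, matching y values: 8, 15 (2 points).
  x = 12: rhs = 15, matching y values: none (0 points).
  x = 13: rhs = 15, matching y values: none (0 points).
  x = 14: rhs = 1, matching y values: 1, 22 (2 points).
  x = 15: rhs = 2, matching y values: 5, 18 (2 points).
  x = 16: rhs = 1, matching y values: 1, 22 (2 points).
  x = 17: rhs = 4, matching y values: 2, 21 (2 points).
  x = 18: rhs = 17, matching y values: none (0 points).
  x = 19: rhs = 0, matching y values: 0 (1 points).
  x = 20: rhs = 5, matching y values: none (0 points).
  x = 21: rhs = 15, matching y values: none (0 points).
  x = 22: rhs = 13, matching y values: 6, 17 (2 points).
Total affine count: 27.
Full point count |E(F_23)| = 27 + 1 = 28.
Hasse bound: |28 − (23+1)| = |4| = 4 ≤ 2√23 ≈ 9.5917 ✓.


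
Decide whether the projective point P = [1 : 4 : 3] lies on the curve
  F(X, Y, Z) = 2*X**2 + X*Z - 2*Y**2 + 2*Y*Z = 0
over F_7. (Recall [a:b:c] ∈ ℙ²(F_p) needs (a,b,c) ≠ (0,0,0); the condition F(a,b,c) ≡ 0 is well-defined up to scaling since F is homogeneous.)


F(1,4,3) ≡ 4 (mod 7); P is NOT on the curve.

Evaluate F(1, 4, 3) term-by-term (mod 7).
  2*X**2 ↦ 2·1·1·1 = 2
  X*Z ↦ 1·1·1·3 = 3
  -2*Y**2 ↦ -2·1·16·1 = -32
  2*Y*Z ↦ 2·1·4·3 = 24
Sum: F(1, 4, 3) = (2) + (3) + (-32) + (24) = -3.
Reducing mod 7: -3 ≡ 4 (mod 7).
Since F(a, b, c) ≡ 4 ≠ 0 (mod 7), P does NOT lie on the curve.


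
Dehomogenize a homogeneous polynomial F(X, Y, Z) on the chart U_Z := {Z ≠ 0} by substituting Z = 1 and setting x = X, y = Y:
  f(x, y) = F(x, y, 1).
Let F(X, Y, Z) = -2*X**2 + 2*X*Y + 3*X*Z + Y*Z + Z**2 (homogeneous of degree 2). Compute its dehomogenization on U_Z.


f(x, y) = -2*x**2 + 2*x*y + 3*x + y + 1

On U_Z we set Z = 1. Each monomial c·X^i·Y^j·Z^k in F becomes c·x^i·y^j·1^k = c·x^i·y^j.
Substituting Z = 1: F(X, Y, 1) = -2*x**2 + 2*x*y + 3*x + y + 1.
Note: deg(f) ≤ deg(F) = 2; strict inequality happens when F is divisible by Z (lost terms).


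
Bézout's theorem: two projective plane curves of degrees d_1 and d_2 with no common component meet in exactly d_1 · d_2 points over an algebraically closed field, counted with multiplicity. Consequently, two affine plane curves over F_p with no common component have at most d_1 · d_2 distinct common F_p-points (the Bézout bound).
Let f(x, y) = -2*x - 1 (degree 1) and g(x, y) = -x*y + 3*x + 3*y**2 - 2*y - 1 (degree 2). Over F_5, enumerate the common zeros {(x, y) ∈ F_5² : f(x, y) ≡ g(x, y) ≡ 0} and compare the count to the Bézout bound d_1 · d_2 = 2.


Common zeros: {(2, 0), (2, 3)}; count = 2; Bézout bound = 2.

deg(f) = 1, deg(g) = 2, so Bézout bound = 2.
Scan x ∈ F_5. For each x, list the y ∈ F_5 with f(x, y) ≡ 0 and those with g(x, y) ≡ 0 (mod 5); the common zeros in that column are the intersection.
  x = 0: f ≡ 0 at y ∈ ∅; g ≡ 0 at y ∈ {1, 3}; common: ∅.
  x = 1: f ≡ 0 at y ∈ ∅; g ≡ 0 at y ∈ {3}; common: ∅.
  x = 2: f ≡ 0 at y ∈ {0, 1, 2, 3, 4}; g ≡ 0 at y ∈ {0, 3}; common: {0, 3}.
  x = 3: f ≡ 0 at y ∈ ∅; g ≡ 0 at y ∈ {2, 3}; common: ∅.
  x = 4: f ≡ 0 at y ∈ ∅; g ≡ 0 at y ∈ {3, 4}; common: ∅.
Collecting: common zeros = {(2, 0), (2, 3)}, so the count is 2.
Comparison with the Bézout bound: 2 ≤ 2 = deg(f)·deg(g), as expected for curves with no common component (the bound is attained).


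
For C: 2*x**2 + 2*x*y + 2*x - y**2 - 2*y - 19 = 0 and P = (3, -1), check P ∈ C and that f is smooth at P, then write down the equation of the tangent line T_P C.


Tangent line at P: 12*x + 6*y - 30 = 0.

Step 1: f(3, -1) = 0, so P lies on C.
Step 2: partial derivatives
  f_x(x, y) = 4*x + 2*y + 2, f_y(x, y) = 2*x - 2*y - 2.
  f_x(P) = 12, f_y(P) = 6 (gradient nonzero, so P is smooth).
Step 3: tangent line at P: 12·(x − 3) + 6·(y − -1) = 0.
Expanding: 12*x + 6*y - 30 = 0.


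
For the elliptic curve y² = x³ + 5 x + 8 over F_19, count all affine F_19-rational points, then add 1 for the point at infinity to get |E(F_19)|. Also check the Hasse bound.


Affine points = {(2, 8), (2, 11), (4, 4), (4, 15), (5, 5), (5, 14), (6, 8), (6, 11), (7, 5), (7, 14), (8, 3), (8, 16), (11, 8), (11, 11), (13, 3), (13, 16), (15, 0), (16, 2), (16, 17), (17, 3), (17, 16)}; affine count = 21; |E(F_19)| = 22.

Discriminant check: Δ ∝ 4a³ + 27b² = 4·5³ + 27·8² = 4·125 + 27·64 ≡ 5 (mod 19). Nonzero ⇒ E is nonsingular.
For each x ∈ F_19, compute rhs = x³ + 5·x + 8 mod 19, then count y ∈ F_19 with y² ≡ rhs.
  x = 0: rhs = 8, matching y values: none (0 points).
  x = 1: rhs = 14, matching y values: none (0 points).
  x = 2: rhs = 7, matching y values: 8, 11 (2 points).
  x = 3: rhs = 12, matching y values: none (0 points).
  x = 4: rhs = 16, matching y values: 4, 15 (2 points).
  x = 5: rhs = 6, matching y values: 5, 14 (2 points).
  x = 6: rhs = 7, matching y values: 8, 11 (2 points).
  x = 7: rhs = 6, matching y values: 5, 14 (2 points).
  x = 8: rhs = 9, matching y values: 3, 16 (2 points).
  x = 9: rhs = 3, matching y values: none (0 points).
  x = 10: rhs = 13, matching y values: none (0 points).
  x = 11: rhs = 7, matching y values: 8, 11 (2 points).
  x = 12: rhs = 10, matching y values: none (0 points).
  x = 13: rhs = 9, matching y values: 3, 16 (2 points).
  x = 14: rhs = 10, matching y values: none (0 points).
  x = 15: rhs = 0, matching y values: 0 (1 points).
  x = 16: rhs = 4, matching y values: 2, 17 (2 points).
  x = 17: rhs = 9, matching y values: 3, 16 (2 points).
  x = 18: rhs = 2, matching y values: none (0 points).
Total affine count: 21.
Full point count |E(F_19)| = 21 + 1 = 22.
Hasse bound: |22 − (19+1)| = |2| = 2 ≤ 2√19 ≈ 8.7178 ✓.


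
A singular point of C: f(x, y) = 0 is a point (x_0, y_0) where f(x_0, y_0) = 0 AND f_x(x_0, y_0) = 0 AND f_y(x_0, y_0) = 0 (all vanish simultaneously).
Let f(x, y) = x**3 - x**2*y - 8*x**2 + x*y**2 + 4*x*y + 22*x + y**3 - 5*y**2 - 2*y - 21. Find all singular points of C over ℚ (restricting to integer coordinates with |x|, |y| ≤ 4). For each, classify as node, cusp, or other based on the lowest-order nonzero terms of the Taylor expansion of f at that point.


Singular points: {(3, 1)}; classification: cusp.

Compute partial derivatives:
  f_x = 3*x**2 - 2*x*y - 16*x + y**2 + 4*y + 22.
  f_y = -x**2 + 2*x*y + 4*x + 3*y**2 - 10*y - 2.
Scan x_0 ∈ {−4, ..., 4}. For each x_0, f_y(x_0, y) is a polynomial in y; find its integer roots y ∈ {−4, ..., 4}, then test f_x and f at those candidates.
  x = -4: f_y(-4, y) = 3*y**2 - 18*y - 34; no integer root y with |y| ≤ 4.
  x = -3: f_y(-3, y) = 3*y**2 - 16*y - 23; no integer root y with |y| ≤ 4.
  x = -2: f_y(-2, y) = 3*y**2 - 14*y - 14; no integer root y with |y| ≤ 4.
  x = -1: f_y(-1, y) = 3*y**2 - 12*y - 7; no integer root y with |y| ≤ 4.
  x = 0: f_y(0, y) = 3*y**2 - 10*y - 2; no integer root y with |y| ≤ 4.
  x = 1: f_y(1, y) = 3*y**2 - 8*y + 1; no integer root y with |y| ≤ 4.
  x = 2: f_y(2, y) = 3*y**2 - 6*y + 2; no integer root y with |y| ≤ 4.
  x = 3: f_y(3, y) = 3*y**2 - 4*y + 1; vanishes at y ∈ {1}. (3, 1): f_x = 0, f = 0 — SINGULAR.
  x = 4: f_y(4, y) = 3*y**2 - 2*y - 2; no integer root y with |y| ≤ 4.
Only singular point on the grid: (3, 1).
Classify: substitute x = 3 + u, y = 1 + v and expand: f = u**3 - u**2*v + u*v**2 + v**3 + v**2.
No constant or linear terms (consistent with a singular point). Quadratic part: v**2. Cubic part: u**3 - u**2*v + u*v**2 + v**3.
The quadratic part v**2 is a perfect square, so there is a single (double) tangent line v = 0, i.e. y = 1. Restricting the cubic part to that line (v = 0) leaves u**3 ≠ 0, so f is not divisible by v and the branch is v² ≈ -u**3 to lowest order — this is a cusp.
Classification: cusp.
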